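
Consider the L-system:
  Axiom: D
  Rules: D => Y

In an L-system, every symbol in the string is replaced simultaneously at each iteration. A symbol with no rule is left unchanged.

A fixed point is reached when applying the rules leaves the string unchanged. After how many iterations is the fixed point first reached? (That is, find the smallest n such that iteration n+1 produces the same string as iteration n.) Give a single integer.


Answer: 1

Derivation:
Step 0: D
Step 1: Y
Step 2: Y  (unchanged — fixed point at step 1)


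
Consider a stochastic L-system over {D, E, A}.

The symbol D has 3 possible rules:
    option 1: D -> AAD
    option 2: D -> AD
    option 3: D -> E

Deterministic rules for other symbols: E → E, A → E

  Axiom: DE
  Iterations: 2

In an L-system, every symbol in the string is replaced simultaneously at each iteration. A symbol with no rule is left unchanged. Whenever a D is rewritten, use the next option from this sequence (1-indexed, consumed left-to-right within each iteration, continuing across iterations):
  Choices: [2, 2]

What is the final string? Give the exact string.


Step 0: DE
Step 1: ADE  (used choices [2])
Step 2: EADE  (used choices [2])

Answer: EADE


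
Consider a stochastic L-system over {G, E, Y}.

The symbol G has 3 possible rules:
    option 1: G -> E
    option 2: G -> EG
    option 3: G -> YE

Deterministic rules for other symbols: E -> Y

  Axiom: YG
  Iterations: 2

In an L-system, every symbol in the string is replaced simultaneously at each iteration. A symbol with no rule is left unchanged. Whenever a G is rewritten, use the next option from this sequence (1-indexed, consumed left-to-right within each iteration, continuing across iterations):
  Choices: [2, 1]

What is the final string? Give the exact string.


Answer: YYE

Derivation:
Step 0: YG
Step 1: YEG  (used choices [2])
Step 2: YYE  (used choices [1])


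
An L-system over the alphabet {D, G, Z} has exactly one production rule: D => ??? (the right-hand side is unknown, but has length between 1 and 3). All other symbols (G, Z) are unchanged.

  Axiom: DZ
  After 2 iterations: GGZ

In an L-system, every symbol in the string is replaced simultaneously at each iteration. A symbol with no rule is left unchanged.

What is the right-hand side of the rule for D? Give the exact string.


Answer: GG

Derivation:
Trying D => GG:
  Step 0: DZ
  Step 1: GGZ
  Step 2: GGZ
Matches the given result.


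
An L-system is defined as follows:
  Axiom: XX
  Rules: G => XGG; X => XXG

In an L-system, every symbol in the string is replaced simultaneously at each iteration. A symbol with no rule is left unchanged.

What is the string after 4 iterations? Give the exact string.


Answer: XXGXXGXGGXXGXXGXGGXXGXGGXGGXXGXXGXGGXXGXXGXGGXXGXGGXGGXXGXXGXGGXXGXGGXGGXXGXGGXGGXXGXXGXGGXXGXXGXGGXXGXGGXGGXXGXXGXGGXXGXXGXGGXXGXGGXGGXXGXXGXGGXXGXGGXGGXXGXGGXGG

Derivation:
Step 0: XX
Step 1: XXGXXG
Step 2: XXGXXGXGGXXGXXGXGG
Step 3: XXGXXGXGGXXGXXGXGGXXGXGGXGGXXGXXGXGGXXGXXGXGGXXGXGGXGG
Step 4: XXGXXGXGGXXGXXGXGGXXGXGGXGGXXGXXGXGGXXGXXGXGGXXGXGGXGGXXGXXGXGGXXGXGGXGGXXGXGGXGGXXGXXGXGGXXGXXGXGGXXGXGGXGGXXGXXGXGGXXGXXGXGGXXGXGGXGGXXGXXGXGGXXGXGGXGGXXGXGGXGG


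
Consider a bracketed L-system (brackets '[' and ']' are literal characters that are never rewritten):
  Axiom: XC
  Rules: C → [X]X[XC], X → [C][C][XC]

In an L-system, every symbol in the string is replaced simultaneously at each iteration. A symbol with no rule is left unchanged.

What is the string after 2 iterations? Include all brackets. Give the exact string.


Answer: [[X]X[XC]][[X]X[XC]][[C][C][XC][X]X[XC]][[C][C][XC]][C][C][XC][[C][C][XC][X]X[XC]]

Derivation:
Step 0: XC
Step 1: [C][C][XC][X]X[XC]
Step 2: [[X]X[XC]][[X]X[XC]][[C][C][XC][X]X[XC]][[C][C][XC]][C][C][XC][[C][C][XC][X]X[XC]]


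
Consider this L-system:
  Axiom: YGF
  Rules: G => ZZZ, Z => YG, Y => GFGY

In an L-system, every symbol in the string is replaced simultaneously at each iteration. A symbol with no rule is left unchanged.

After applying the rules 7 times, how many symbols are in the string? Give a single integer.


Step 0: length = 3
Step 1: length = 8
Step 2: length = 18
Step 3: length = 46
Step 4: length = 119
Step 5: length = 306
Step 6: length = 796
Step 7: length = 2066

Answer: 2066


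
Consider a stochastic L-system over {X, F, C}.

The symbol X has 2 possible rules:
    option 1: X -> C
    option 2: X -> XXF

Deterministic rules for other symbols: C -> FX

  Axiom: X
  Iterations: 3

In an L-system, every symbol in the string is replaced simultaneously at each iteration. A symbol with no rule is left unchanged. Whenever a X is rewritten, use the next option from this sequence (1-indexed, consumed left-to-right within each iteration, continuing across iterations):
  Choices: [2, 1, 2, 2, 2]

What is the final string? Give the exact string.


Step 0: X
Step 1: XXF  (used choices [2])
Step 2: CXXFF  (used choices [1, 2])
Step 3: FXXXFXXFFF  (used choices [2, 2])

Answer: FXXXFXXFFF


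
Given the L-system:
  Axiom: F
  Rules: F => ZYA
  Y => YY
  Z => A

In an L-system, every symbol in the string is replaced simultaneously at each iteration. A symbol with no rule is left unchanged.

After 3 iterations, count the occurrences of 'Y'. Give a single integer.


Step 0: F  (0 'Y')
Step 1: ZYA  (1 'Y')
Step 2: AYYA  (2 'Y')
Step 3: AYYYYA  (4 'Y')

Answer: 4


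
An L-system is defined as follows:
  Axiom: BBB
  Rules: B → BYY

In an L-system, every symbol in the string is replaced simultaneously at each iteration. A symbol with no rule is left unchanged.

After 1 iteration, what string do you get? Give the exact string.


Step 0: BBB
Step 1: BYYBYYBYY

Answer: BYYBYYBYY


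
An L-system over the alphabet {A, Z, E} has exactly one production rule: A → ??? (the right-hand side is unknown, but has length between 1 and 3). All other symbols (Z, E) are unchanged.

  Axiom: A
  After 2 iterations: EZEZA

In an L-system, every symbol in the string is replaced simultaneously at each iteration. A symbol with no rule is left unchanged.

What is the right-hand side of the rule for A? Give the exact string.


Trying A → EZA:
  Step 0: A
  Step 1: EZA
  Step 2: EZEZA
Matches the given result.

Answer: EZA


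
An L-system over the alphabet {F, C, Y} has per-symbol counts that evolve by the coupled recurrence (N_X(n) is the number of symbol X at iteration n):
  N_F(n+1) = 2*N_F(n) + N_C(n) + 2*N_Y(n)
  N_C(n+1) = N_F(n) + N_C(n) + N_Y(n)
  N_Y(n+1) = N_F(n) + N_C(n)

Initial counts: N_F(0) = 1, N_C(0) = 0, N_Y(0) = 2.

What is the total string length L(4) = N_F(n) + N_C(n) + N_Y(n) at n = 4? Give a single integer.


Answer: 437

Derivation:
Step 0: N_F=1, N_C=0, N_Y=2, L=3
Step 1: N_F=6, N_C=3, N_Y=1, L=10
Step 2: N_F=17, N_C=10, N_Y=9, L=36
Step 3: N_F=62, N_C=36, N_Y=27, L=125
Step 4: N_F=214, N_C=125, N_Y=98, L=437


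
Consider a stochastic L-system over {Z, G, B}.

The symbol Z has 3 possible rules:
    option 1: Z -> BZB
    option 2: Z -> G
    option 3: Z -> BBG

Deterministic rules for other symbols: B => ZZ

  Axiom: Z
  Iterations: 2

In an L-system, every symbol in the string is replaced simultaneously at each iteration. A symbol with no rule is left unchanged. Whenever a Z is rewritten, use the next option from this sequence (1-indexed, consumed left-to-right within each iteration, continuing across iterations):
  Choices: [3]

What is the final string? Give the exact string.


Answer: ZZZZG

Derivation:
Step 0: Z
Step 1: BBG  (used choices [3])
Step 2: ZZZZG  (used choices [])


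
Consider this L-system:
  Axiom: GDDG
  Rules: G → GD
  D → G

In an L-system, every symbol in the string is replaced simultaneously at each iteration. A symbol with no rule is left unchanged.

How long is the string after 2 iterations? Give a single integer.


Answer: 10

Derivation:
Step 0: length = 4
Step 1: length = 6
Step 2: length = 10


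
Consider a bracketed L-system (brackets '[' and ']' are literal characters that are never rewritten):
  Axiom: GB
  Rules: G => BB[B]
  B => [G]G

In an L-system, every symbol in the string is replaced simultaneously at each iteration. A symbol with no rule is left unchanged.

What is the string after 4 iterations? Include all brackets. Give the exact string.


Answer: [[G]G[G]G[[G]G]][G]G[G]G[[G]G][[G]G[G]G[[G]G]][G]G[G]G[[G]G][[[G]G[G]G[[G]G]][G]G[G]G[[G]G]][[BB[B]]BB[B][BB[B]]BB[B][[BB[B]]BB[B]]][BB[B]]BB[B][BB[B]]BB[B][[BB[B]]BB[B]]

Derivation:
Step 0: GB
Step 1: BB[B][G]G
Step 2: [G]G[G]G[[G]G][BB[B]]BB[B]
Step 3: [BB[B]]BB[B][BB[B]]BB[B][[BB[B]]BB[B]][[G]G[G]G[[G]G]][G]G[G]G[[G]G]
Step 4: [[G]G[G]G[[G]G]][G]G[G]G[[G]G][[G]G[G]G[[G]G]][G]G[G]G[[G]G][[[G]G[G]G[[G]G]][G]G[G]G[[G]G]][[BB[B]]BB[B][BB[B]]BB[B][[BB[B]]BB[B]]][BB[B]]BB[B][BB[B]]BB[B][[BB[B]]BB[B]]


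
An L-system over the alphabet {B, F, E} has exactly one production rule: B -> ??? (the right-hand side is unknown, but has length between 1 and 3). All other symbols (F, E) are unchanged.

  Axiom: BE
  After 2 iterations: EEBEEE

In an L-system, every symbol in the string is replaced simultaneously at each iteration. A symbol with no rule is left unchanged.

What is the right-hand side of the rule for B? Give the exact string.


Answer: EBE

Derivation:
Trying B -> EBE:
  Step 0: BE
  Step 1: EBEE
  Step 2: EEBEEE
Matches the given result.


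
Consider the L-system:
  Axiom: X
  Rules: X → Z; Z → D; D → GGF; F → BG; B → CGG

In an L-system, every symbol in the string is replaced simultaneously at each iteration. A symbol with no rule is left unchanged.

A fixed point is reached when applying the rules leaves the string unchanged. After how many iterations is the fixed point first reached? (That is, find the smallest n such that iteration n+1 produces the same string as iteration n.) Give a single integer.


Answer: 5

Derivation:
Step 0: X
Step 1: Z
Step 2: D
Step 3: GGF
Step 4: GGBG
Step 5: GGCGGG
Step 6: GGCGGG  (unchanged — fixed point at step 5)


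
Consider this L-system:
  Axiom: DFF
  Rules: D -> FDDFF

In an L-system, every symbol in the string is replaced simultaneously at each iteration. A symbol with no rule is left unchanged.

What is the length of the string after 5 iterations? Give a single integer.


Answer: 127

Derivation:
Step 0: length = 3
Step 1: length = 7
Step 2: length = 15
Step 3: length = 31
Step 4: length = 63
Step 5: length = 127


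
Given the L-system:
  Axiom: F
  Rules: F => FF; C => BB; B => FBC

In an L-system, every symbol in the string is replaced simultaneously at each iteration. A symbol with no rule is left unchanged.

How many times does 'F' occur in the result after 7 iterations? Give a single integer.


Step 0: F  (1 'F')
Step 1: FF  (2 'F')
Step 2: FFFF  (4 'F')
Step 3: FFFFFFFF  (8 'F')
Step 4: FFFFFFFFFFFFFFFF  (16 'F')
Step 5: FFFFFFFFFFFFFFFFFFFFFFFFFFFFFFFF  (32 'F')
Step 6: FFFFFFFFFFFFFFFFFFFFFFFFFFFFFFFFFFFFFFFFFFFFFFFFFFFFFFFFFFFFFFFF  (64 'F')
Step 7: FFFFFFFFFFFFFFFFFFFFFFFFFFFFFFFFFFFFFFFFFFFFFFFFFFFFFFFFFFFFFFFFFFFFFFFFFFFFFFFFFFFFFFFFFFFFFFFFFFFFFFFFFFFFFFFFFFFFFFFFFFFFFFFF  (128 'F')

Answer: 128


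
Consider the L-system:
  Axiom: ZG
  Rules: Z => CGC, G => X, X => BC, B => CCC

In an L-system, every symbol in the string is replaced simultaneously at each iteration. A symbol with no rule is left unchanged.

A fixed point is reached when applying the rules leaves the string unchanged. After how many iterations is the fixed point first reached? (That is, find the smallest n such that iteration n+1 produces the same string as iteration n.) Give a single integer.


Step 0: ZG
Step 1: CGCX
Step 2: CXCBC
Step 3: CBCCCCCC
Step 4: CCCCCCCCCC
Step 5: CCCCCCCCCC  (unchanged — fixed point at step 4)

Answer: 4


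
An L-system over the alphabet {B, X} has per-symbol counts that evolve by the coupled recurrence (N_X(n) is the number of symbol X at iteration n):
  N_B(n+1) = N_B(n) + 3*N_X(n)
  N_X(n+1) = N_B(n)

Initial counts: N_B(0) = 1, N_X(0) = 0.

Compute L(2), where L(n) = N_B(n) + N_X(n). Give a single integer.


Step 0: N_B=1, N_X=0, L=1
Step 1: N_B=1, N_X=1, L=2
Step 2: N_B=4, N_X=1, L=5

Answer: 5


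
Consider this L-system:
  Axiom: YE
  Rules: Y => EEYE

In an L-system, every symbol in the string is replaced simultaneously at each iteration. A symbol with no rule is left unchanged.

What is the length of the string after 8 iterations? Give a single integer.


Step 0: length = 2
Step 1: length = 5
Step 2: length = 8
Step 3: length = 11
Step 4: length = 14
Step 5: length = 17
Step 6: length = 20
Step 7: length = 23
Step 8: length = 26

Answer: 26


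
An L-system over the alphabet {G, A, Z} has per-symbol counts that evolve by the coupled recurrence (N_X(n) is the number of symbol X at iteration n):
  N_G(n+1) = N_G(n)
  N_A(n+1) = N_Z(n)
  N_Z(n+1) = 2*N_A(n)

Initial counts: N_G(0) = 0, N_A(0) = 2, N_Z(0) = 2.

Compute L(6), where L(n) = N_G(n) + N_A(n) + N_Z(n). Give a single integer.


Step 0: N_G=0, N_A=2, N_Z=2, L=4
Step 1: N_G=0, N_A=2, N_Z=4, L=6
Step 2: N_G=0, N_A=4, N_Z=4, L=8
Step 3: N_G=0, N_A=4, N_Z=8, L=12
Step 4: N_G=0, N_A=8, N_Z=8, L=16
Step 5: N_G=0, N_A=8, N_Z=16, L=24
Step 6: N_G=0, N_A=16, N_Z=16, L=32

Answer: 32


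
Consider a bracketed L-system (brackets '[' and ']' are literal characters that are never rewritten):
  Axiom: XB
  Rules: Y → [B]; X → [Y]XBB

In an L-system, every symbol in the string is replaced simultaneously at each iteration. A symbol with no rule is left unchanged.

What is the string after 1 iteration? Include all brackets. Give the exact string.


Step 0: XB
Step 1: [Y]XBBB

Answer: [Y]XBBB


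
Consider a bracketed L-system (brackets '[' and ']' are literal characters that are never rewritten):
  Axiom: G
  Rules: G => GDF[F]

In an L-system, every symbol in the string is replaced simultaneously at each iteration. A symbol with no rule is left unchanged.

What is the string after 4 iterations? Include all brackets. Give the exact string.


Step 0: G
Step 1: GDF[F]
Step 2: GDF[F]DF[F]
Step 3: GDF[F]DF[F]DF[F]
Step 4: GDF[F]DF[F]DF[F]DF[F]

Answer: GDF[F]DF[F]DF[F]DF[F]


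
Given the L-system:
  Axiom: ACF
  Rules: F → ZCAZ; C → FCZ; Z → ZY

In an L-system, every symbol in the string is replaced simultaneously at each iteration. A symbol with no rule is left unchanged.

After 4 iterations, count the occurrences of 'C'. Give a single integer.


Answer: 8

Derivation:
Step 0: ACF  (1 'C')
Step 1: AFCZZCAZ  (2 'C')
Step 2: AZCAZFCZZYZYFCZAZY  (3 'C')
Step 3: AZYFCZAZYZCAZFCZZYZYYZYYZCAZFCZZYAZYY  (5 'C')
Step 4: AZYYZCAZFCZZYAZYYZYFCZAZYZCAZFCZZYZYYZYYYZYYYZYFCZAZYZCAZFCZZYZYYAZYYY  (8 'C')


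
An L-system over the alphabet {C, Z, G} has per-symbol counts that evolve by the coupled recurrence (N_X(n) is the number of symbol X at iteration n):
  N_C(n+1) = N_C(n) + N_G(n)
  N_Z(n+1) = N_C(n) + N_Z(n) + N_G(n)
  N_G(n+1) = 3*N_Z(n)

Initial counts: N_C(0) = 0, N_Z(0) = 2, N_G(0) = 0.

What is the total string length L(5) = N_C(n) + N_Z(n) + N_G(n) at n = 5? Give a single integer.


Answer: 416

Derivation:
Step 0: N_C=0, N_Z=2, N_G=0, L=2
Step 1: N_C=0, N_Z=2, N_G=6, L=8
Step 2: N_C=6, N_Z=8, N_G=6, L=20
Step 3: N_C=12, N_Z=20, N_G=24, L=56
Step 4: N_C=36, N_Z=56, N_G=60, L=152
Step 5: N_C=96, N_Z=152, N_G=168, L=416


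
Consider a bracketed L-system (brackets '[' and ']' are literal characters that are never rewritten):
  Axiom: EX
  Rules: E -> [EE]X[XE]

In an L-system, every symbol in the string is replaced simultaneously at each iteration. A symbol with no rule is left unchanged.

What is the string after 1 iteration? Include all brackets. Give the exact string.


Step 0: EX
Step 1: [EE]X[XE]X

Answer: [EE]X[XE]X


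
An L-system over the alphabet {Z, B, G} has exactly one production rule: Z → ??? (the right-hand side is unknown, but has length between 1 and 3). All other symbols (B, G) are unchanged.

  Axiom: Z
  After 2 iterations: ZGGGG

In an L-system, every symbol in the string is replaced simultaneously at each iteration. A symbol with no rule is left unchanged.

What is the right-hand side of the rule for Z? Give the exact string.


Answer: ZGG

Derivation:
Trying Z → ZGG:
  Step 0: Z
  Step 1: ZGG
  Step 2: ZGGGG
Matches the given result.


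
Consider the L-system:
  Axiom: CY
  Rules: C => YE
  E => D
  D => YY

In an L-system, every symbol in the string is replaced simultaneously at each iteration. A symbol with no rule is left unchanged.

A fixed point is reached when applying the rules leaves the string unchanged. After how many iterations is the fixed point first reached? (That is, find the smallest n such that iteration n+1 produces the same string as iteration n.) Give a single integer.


Answer: 3

Derivation:
Step 0: CY
Step 1: YEY
Step 2: YDY
Step 3: YYYY
Step 4: YYYY  (unchanged — fixed point at step 3)


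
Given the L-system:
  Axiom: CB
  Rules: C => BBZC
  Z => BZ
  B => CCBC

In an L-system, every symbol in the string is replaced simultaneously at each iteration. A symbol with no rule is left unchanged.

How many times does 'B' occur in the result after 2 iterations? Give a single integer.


Step 0: CB  (1 'B')
Step 1: BBZCCCBC  (3 'B')
Step 2: CCBCCCBCBZBBZCBBZCBBZCCCBCBBZC  (12 'B')

Answer: 12


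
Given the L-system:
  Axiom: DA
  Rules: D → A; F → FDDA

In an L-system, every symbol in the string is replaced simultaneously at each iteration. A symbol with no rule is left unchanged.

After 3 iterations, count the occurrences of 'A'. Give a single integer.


Answer: 2

Derivation:
Step 0: DA  (1 'A')
Step 1: AA  (2 'A')
Step 2: AA  (2 'A')
Step 3: AA  (2 'A')


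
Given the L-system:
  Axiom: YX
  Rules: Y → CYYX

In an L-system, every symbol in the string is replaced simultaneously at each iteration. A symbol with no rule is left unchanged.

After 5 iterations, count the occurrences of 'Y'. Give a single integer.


Answer: 32

Derivation:
Step 0: YX  (1 'Y')
Step 1: CYYXX  (2 'Y')
Step 2: CCYYXCYYXXX  (4 'Y')
Step 3: CCCYYXCYYXXCCYYXCYYXXXX  (8 'Y')
Step 4: CCCCYYXCYYXXCCYYXCYYXXXCCCYYXCYYXXCCYYXCYYXXXXX  (16 'Y')
Step 5: CCCCCYYXCYYXXCCYYXCYYXXXCCCYYXCYYXXCCYYXCYYXXXXCCCCYYXCYYXXCCYYXCYYXXXCCCYYXCYYXXCCYYXCYYXXXXXX  (32 'Y')


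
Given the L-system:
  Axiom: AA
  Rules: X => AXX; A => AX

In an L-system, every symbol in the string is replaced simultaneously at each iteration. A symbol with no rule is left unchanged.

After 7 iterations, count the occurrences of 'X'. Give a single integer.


Step 0: length=2, 'X' count=0
Step 1: length=4, 'X' count=2
Step 2: length=10, 'X' count=6
Step 3: length=26, 'X' count=16
Step 4: length=68, 'X' count=42
Step 5: length=178, 'X' count=110
Step 6: length=466, 'X' count=288
Step 7: length=1220, 'X' count=754
Final string: AXAXXAXAXXAXXAXAXXAXAXXAXXAXAXXAXXAXAXXAXAXXAXXAXAXXAXAXXAXXAXAXXAXXAXAXXAXAXXAXXAXAXXAXXAXAXXAXAXXAXXAXAXXAXAXXAXXAXAXXAXXAXAXXAXAXXAXXAXAXXAXAXXAXXAXAXXAXXAXAXXAXAXXAXXAXAXXAXXAXAXXAXAXXAXXAXAXXAXAXXAXXAXAXXAXXAXAXXAXAXXAXXAXAXXAXXAXAXXAXAXXAXXAXAXXAXAXXAXXAXAXXAXXAXAXXAXAXXAXXAXAXXAXAXXAXXAXAXXAXXAXAXXAXAXXAXXAXAXXAXXAXAXXAXAXXAXXAXAXXAXAXXAXXAXAXXAXXAXAXXAXAXXAXXAXAXXAXAXXAXXAXAXXAXXAXAXXAXAXXAXXAXAXXAXXAXAXXAXAXXAXXAXAXXAXAXXAXXAXAXXAXXAXAXXAXAXXAXXAXAXXAXXAXAXXAXAXXAXXAXAXXAXAXXAXXAXAXXAXXAXAXXAXAXXAXXAXAXXAXAXXAXXAXAXXAXXAXAXXAXAXXAXXAXAXXAXXAXAXXAXAXXAXXAXAXXAXAXXAXXAXAXXAXXAXAXXAXAXXAXXAXAXXAXXAXAXXAXAXXAXXAXAXXAXAXXAXXAXAXXAXXAXAXXAXAXXAXXAXAXXAXAXXAXXAXAXXAXXAXAXXAXAXXAXXAXAXXAXXAXAXXAXAXXAXXAXAXXAXAXXAXXAXAXXAXXAXAXXAXAXXAXXAXAXXAXAXXAXXAXAXXAXXAXAXXAXAXXAXXAXAXXAXXAXAXXAXAXXAXXAXAXXAXAXXAXXAXAXXAXXAXAXXAXAXXAXXAXAXXAXXAXAXXAXAXXAXXAXAXXAXAXXAXXAXAXXAXXAXAXXAXAXXAXXAXAXXAXAXXAXXAXAXXAXXAXAXXAXAXXAXXAXAXXAXXAXAXXAXAXXAXXAXAXXAXAXXAXXAXAXXAXXAXAXXAXAXXAXXAXAXXAXAXXAXXAXAXXAXXAXAXXAXAXXAXXAXAXXAXXAXAXXAXAXXAXXAXAXXAXAXXAXXAXAXXAXXAXAXXAXAXXAXXAXAXXAXXAXAXXAXAXXAXXAXAXXAXAXXAXXAXAXXAXXAXAXXAXAXXAXXAXAXXAXAXXAXXAXAXXAXXAXAXXAXAXXAXXAXAXXAXXAXAXXAXAXXAXXAXAXXAXAXXAXXAXAXXAXXAXAXXAXAXXAXXAXAXXAXX

Answer: 754


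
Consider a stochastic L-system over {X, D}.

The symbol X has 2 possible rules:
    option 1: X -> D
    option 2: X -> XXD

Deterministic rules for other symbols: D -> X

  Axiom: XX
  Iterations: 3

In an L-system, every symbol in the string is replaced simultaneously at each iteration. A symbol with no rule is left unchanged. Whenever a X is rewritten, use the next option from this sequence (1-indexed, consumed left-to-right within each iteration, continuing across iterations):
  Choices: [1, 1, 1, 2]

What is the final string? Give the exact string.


Step 0: XX
Step 1: DD  (used choices [1, 1])
Step 2: XX  (used choices [])
Step 3: DXXD  (used choices [1, 2])

Answer: DXXD


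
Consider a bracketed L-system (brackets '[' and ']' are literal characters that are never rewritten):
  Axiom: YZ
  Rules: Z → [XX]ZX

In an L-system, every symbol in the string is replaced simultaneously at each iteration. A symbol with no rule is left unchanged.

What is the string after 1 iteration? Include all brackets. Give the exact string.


Step 0: YZ
Step 1: Y[XX]ZX

Answer: Y[XX]ZX


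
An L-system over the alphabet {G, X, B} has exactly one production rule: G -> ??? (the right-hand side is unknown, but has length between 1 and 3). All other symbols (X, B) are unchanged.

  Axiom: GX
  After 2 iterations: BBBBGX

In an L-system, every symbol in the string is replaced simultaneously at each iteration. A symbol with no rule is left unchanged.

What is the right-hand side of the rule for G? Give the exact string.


Trying G -> BBG:
  Step 0: GX
  Step 1: BBGX
  Step 2: BBBBGX
Matches the given result.

Answer: BBG


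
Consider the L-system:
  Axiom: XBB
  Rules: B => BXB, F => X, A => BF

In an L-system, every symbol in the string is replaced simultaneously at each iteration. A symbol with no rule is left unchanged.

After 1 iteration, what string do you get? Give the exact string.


Step 0: XBB
Step 1: XBXBBXB

Answer: XBXBBXB


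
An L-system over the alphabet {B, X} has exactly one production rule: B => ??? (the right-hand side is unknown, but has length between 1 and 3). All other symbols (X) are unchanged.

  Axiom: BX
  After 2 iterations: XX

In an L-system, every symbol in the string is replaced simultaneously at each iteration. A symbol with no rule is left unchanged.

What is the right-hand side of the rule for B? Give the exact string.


Answer: X

Derivation:
Trying B => X:
  Step 0: BX
  Step 1: XX
  Step 2: XX
Matches the given result.


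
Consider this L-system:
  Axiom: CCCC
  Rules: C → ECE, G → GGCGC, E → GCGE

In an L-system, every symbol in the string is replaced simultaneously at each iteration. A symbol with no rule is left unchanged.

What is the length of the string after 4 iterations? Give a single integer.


Answer: 740

Derivation:
Step 0: length = 4
Step 1: length = 12
Step 2: length = 44
Step 3: length = 180
Step 4: length = 740


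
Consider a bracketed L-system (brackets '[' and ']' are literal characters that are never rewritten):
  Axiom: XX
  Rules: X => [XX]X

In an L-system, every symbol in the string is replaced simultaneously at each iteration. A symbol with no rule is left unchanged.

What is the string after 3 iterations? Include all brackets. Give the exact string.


Step 0: XX
Step 1: [XX]X[XX]X
Step 2: [[XX]X[XX]X][XX]X[[XX]X[XX]X][XX]X
Step 3: [[[XX]X[XX]X][XX]X[[XX]X[XX]X][XX]X][[XX]X[XX]X][XX]X[[[XX]X[XX]X][XX]X[[XX]X[XX]X][XX]X][[XX]X[XX]X][XX]X

Answer: [[[XX]X[XX]X][XX]X[[XX]X[XX]X][XX]X][[XX]X[XX]X][XX]X[[[XX]X[XX]X][XX]X[[XX]X[XX]X][XX]X][[XX]X[XX]X][XX]X


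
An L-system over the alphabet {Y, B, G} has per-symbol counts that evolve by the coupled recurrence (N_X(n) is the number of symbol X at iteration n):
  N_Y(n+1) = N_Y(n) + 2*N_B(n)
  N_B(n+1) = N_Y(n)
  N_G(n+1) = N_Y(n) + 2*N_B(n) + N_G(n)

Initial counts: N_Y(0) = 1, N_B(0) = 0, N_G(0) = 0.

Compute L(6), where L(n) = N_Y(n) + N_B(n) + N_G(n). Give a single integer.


Step 0: N_Y=1, N_B=0, N_G=0, L=1
Step 1: N_Y=1, N_B=1, N_G=1, L=3
Step 2: N_Y=3, N_B=1, N_G=4, L=8
Step 3: N_Y=5, N_B=3, N_G=9, L=17
Step 4: N_Y=11, N_B=5, N_G=20, L=36
Step 5: N_Y=21, N_B=11, N_G=41, L=73
Step 6: N_Y=43, N_B=21, N_G=84, L=148

Answer: 148


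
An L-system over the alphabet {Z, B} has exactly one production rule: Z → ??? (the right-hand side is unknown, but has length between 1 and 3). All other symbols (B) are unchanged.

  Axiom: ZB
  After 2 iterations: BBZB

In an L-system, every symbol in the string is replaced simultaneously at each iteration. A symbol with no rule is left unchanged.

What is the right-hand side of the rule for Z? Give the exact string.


Answer: BZ

Derivation:
Trying Z → BZ:
  Step 0: ZB
  Step 1: BZB
  Step 2: BBZB
Matches the given result.


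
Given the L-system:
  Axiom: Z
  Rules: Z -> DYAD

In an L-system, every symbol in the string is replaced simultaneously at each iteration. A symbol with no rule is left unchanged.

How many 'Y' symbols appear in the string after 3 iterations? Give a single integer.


Step 0: Z  (0 'Y')
Step 1: DYAD  (1 'Y')
Step 2: DYAD  (1 'Y')
Step 3: DYAD  (1 'Y')

Answer: 1


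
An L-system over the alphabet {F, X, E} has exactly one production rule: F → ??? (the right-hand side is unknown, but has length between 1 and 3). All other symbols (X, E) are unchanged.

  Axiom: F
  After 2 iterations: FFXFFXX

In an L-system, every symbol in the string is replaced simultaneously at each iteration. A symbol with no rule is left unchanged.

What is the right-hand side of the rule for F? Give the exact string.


Trying F → FFX:
  Step 0: F
  Step 1: FFX
  Step 2: FFXFFXX
Matches the given result.

Answer: FFX


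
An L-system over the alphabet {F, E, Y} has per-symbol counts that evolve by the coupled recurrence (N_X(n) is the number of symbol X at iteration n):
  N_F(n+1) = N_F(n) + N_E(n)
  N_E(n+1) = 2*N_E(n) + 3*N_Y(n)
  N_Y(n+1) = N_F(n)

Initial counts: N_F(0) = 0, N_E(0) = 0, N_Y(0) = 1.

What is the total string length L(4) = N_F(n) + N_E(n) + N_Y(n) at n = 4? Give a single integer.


Answer: 63

Derivation:
Step 0: N_F=0, N_E=0, N_Y=1, L=1
Step 1: N_F=0, N_E=3, N_Y=0, L=3
Step 2: N_F=3, N_E=6, N_Y=0, L=9
Step 3: N_F=9, N_E=12, N_Y=3, L=24
Step 4: N_F=21, N_E=33, N_Y=9, L=63


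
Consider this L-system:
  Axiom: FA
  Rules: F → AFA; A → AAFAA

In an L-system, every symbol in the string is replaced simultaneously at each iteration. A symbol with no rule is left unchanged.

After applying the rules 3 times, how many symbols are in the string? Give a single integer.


Step 0: length = 2
Step 1: length = 8
Step 2: length = 36
Step 3: length = 164

Answer: 164


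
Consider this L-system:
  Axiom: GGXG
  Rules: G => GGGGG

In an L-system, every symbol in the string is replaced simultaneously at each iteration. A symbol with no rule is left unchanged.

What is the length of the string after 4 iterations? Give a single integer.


Answer: 1876

Derivation:
Step 0: length = 4
Step 1: length = 16
Step 2: length = 76
Step 3: length = 376
Step 4: length = 1876


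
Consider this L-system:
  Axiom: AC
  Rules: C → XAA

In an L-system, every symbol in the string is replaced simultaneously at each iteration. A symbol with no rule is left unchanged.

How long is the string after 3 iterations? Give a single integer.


Answer: 4

Derivation:
Step 0: length = 2
Step 1: length = 4
Step 2: length = 4
Step 3: length = 4


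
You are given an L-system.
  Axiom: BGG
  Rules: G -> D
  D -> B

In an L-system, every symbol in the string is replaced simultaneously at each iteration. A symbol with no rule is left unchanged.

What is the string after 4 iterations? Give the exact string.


Answer: BBB

Derivation:
Step 0: BGG
Step 1: BDD
Step 2: BBB
Step 3: BBB
Step 4: BBB


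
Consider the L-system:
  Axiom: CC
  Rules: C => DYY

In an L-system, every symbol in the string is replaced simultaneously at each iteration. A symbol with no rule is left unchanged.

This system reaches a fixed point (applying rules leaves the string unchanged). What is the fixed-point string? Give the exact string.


Step 0: CC
Step 1: DYYDYY
Step 2: DYYDYY  (unchanged — fixed point at step 1)

Answer: DYYDYY


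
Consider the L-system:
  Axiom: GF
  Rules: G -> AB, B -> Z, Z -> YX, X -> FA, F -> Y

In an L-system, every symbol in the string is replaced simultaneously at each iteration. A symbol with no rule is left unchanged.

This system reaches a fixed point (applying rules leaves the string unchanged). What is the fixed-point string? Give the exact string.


Step 0: GF
Step 1: ABY
Step 2: AZY
Step 3: AYXY
Step 4: AYFAY
Step 5: AYYAY
Step 6: AYYAY  (unchanged — fixed point at step 5)

Answer: AYYAY


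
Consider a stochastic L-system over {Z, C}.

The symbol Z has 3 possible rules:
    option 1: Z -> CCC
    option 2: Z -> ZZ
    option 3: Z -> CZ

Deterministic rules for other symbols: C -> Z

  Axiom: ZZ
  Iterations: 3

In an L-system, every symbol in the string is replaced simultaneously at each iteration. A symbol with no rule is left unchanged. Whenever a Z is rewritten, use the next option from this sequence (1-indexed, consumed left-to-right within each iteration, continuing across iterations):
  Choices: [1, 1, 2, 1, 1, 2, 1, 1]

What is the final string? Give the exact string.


Step 0: ZZ
Step 1: CCCCCC  (used choices [1, 1])
Step 2: ZZZZZZ  (used choices [])
Step 3: ZZCCCCCCZZCCCCCC  (used choices [2, 1, 1, 2, 1, 1])

Answer: ZZCCCCCCZZCCCCCC


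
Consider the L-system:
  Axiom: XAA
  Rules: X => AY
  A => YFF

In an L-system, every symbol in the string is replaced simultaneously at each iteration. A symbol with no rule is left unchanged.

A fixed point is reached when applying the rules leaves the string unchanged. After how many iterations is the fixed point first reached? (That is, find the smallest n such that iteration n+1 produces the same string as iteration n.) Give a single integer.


Answer: 2

Derivation:
Step 0: XAA
Step 1: AYYFFYFF
Step 2: YFFYYFFYFF
Step 3: YFFYYFFYFF  (unchanged — fixed point at step 2)


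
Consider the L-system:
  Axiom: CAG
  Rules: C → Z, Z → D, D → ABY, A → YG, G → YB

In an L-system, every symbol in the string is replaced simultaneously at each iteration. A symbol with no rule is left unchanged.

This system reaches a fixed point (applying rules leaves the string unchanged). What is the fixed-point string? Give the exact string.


Step 0: CAG
Step 1: ZYGYB
Step 2: DYYBYB
Step 3: ABYYYBYB
Step 4: YGBYYYBYB
Step 5: YYBBYYYBYB
Step 6: YYBBYYYBYB  (unchanged — fixed point at step 5)

Answer: YYBBYYYBYB


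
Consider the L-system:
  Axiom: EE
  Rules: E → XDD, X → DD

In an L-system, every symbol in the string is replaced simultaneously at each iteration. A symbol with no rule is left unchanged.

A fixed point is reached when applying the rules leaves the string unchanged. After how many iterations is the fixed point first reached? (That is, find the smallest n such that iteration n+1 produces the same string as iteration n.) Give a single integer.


Step 0: EE
Step 1: XDDXDD
Step 2: DDDDDDDD
Step 3: DDDDDDDD  (unchanged — fixed point at step 2)

Answer: 2


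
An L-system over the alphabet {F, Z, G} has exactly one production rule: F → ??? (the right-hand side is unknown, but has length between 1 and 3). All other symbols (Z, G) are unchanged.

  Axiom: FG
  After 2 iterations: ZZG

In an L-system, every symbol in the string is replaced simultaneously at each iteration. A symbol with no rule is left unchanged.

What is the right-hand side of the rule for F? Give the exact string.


Trying F → ZZ:
  Step 0: FG
  Step 1: ZZG
  Step 2: ZZG
Matches the given result.

Answer: ZZ


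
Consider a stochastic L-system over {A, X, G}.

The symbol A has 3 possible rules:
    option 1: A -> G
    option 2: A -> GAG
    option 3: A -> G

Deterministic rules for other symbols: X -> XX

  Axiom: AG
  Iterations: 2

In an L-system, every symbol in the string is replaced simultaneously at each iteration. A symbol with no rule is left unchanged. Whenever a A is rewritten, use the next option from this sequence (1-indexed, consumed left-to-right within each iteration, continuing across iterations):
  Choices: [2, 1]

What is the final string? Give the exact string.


Step 0: AG
Step 1: GAGG  (used choices [2])
Step 2: GGGG  (used choices [1])

Answer: GGGG


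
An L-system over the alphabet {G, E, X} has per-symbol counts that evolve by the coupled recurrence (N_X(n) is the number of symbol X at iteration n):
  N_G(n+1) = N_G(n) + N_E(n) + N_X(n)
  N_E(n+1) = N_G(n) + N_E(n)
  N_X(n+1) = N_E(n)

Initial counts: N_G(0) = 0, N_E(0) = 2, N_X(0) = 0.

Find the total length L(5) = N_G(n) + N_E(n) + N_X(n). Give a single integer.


Answer: 128

Derivation:
Step 0: N_G=0, N_E=2, N_X=0, L=2
Step 1: N_G=2, N_E=2, N_X=2, L=6
Step 2: N_G=6, N_E=4, N_X=2, L=12
Step 3: N_G=12, N_E=10, N_X=4, L=26
Step 4: N_G=26, N_E=22, N_X=10, L=58
Step 5: N_G=58, N_E=48, N_X=22, L=128


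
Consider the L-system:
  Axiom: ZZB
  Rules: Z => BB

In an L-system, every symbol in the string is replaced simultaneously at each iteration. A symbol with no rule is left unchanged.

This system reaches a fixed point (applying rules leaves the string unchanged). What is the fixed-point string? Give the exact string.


Step 0: ZZB
Step 1: BBBBB
Step 2: BBBBB  (unchanged — fixed point at step 1)

Answer: BBBBB


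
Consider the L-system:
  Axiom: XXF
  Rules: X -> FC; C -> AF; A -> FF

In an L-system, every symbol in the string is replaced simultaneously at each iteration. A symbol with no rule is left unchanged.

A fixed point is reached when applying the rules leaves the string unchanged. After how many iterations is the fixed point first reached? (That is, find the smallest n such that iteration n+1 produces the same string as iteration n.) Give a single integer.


Step 0: XXF
Step 1: FCFCF
Step 2: FAFFAFF
Step 3: FFFFFFFFF
Step 4: FFFFFFFFF  (unchanged — fixed point at step 3)

Answer: 3


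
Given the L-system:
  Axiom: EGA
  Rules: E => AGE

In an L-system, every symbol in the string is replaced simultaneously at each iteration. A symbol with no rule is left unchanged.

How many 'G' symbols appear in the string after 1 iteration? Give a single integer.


Step 0: EGA  (1 'G')
Step 1: AGEGA  (2 'G')

Answer: 2


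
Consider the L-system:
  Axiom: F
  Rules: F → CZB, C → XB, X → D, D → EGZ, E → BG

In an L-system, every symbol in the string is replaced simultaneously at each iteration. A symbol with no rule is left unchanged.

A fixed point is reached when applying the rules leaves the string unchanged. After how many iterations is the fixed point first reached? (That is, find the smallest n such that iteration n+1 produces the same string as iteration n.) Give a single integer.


Answer: 5

Derivation:
Step 0: F
Step 1: CZB
Step 2: XBZB
Step 3: DBZB
Step 4: EGZBZB
Step 5: BGGZBZB
Step 6: BGGZBZB  (unchanged — fixed point at step 5)


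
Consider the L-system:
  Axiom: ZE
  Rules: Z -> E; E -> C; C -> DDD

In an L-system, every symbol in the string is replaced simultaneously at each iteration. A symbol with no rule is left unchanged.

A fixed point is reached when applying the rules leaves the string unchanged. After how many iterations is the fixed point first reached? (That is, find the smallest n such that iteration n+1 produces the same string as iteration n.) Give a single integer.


Answer: 3

Derivation:
Step 0: ZE
Step 1: EC
Step 2: CDDD
Step 3: DDDDDD
Step 4: DDDDDD  (unchanged — fixed point at step 3)


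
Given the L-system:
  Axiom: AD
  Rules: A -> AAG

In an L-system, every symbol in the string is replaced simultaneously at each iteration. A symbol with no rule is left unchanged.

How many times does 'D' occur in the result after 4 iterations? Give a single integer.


Step 0: AD  (1 'D')
Step 1: AAGD  (1 'D')
Step 2: AAGAAGGD  (1 'D')
Step 3: AAGAAGGAAGAAGGGD  (1 'D')
Step 4: AAGAAGGAAGAAGGGAAGAAGGAAGAAGGGGD  (1 'D')

Answer: 1


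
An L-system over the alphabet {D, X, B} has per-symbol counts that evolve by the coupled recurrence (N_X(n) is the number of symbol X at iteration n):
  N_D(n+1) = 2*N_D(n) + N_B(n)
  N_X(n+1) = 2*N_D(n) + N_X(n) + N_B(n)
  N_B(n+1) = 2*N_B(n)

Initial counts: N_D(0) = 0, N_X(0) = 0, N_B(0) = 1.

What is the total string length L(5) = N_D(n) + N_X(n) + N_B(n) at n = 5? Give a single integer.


Answer: 241

Derivation:
Step 0: N_D=0, N_X=0, N_B=1, L=1
Step 1: N_D=1, N_X=1, N_B=2, L=4
Step 2: N_D=4, N_X=5, N_B=4, L=13
Step 3: N_D=12, N_X=17, N_B=8, L=37
Step 4: N_D=32, N_X=49, N_B=16, L=97
Step 5: N_D=80, N_X=129, N_B=32, L=241


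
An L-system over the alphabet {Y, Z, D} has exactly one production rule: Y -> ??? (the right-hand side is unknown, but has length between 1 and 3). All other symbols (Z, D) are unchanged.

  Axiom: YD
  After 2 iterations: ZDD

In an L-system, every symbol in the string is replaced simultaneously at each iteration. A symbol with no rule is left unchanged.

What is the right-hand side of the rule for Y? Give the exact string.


Answer: ZD

Derivation:
Trying Y -> ZD:
  Step 0: YD
  Step 1: ZDD
  Step 2: ZDD
Matches the given result.


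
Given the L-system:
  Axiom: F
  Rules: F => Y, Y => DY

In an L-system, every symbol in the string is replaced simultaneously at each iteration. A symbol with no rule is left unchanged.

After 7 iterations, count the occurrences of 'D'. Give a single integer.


Answer: 6

Derivation:
Step 0: F  (0 'D')
Step 1: Y  (0 'D')
Step 2: DY  (1 'D')
Step 3: DDY  (2 'D')
Step 4: DDDY  (3 'D')
Step 5: DDDDY  (4 'D')
Step 6: DDDDDY  (5 'D')
Step 7: DDDDDDY  (6 'D')


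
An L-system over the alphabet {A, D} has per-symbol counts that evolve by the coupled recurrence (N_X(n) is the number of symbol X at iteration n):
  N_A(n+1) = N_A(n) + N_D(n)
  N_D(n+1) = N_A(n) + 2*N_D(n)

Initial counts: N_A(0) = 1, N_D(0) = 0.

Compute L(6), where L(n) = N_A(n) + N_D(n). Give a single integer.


Answer: 233

Derivation:
Step 0: N_A=1, N_D=0, L=1
Step 1: N_A=1, N_D=1, L=2
Step 2: N_A=2, N_D=3, L=5
Step 3: N_A=5, N_D=8, L=13
Step 4: N_A=13, N_D=21, L=34
Step 5: N_A=34, N_D=55, L=89
Step 6: N_A=89, N_D=144, L=233


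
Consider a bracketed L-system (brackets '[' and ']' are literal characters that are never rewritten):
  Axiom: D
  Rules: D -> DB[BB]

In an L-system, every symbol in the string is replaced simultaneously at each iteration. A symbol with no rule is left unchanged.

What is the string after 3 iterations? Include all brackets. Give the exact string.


Step 0: D
Step 1: DB[BB]
Step 2: DB[BB]B[BB]
Step 3: DB[BB]B[BB]B[BB]

Answer: DB[BB]B[BB]B[BB]


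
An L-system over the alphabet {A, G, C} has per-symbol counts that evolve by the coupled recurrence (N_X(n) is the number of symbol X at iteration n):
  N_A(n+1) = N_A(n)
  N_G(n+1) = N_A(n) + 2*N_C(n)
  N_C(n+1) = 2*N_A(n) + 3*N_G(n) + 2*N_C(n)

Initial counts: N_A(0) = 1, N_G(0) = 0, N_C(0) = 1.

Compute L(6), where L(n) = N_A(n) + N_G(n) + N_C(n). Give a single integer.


Step 0: N_A=1, N_G=0, N_C=1, L=2
Step 1: N_A=1, N_G=3, N_C=4, L=8
Step 2: N_A=1, N_G=9, N_C=19, L=29
Step 3: N_A=1, N_G=39, N_C=67, L=107
Step 4: N_A=1, N_G=135, N_C=253, L=389
Step 5: N_A=1, N_G=507, N_C=913, L=1421
Step 6: N_A=1, N_G=1827, N_C=3349, L=5177

Answer: 5177


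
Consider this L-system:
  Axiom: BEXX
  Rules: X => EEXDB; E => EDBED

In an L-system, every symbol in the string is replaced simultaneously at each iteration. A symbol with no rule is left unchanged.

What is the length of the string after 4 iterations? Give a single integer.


Answer: 272

Derivation:
Step 0: length = 4
Step 1: length = 16
Step 2: length = 48
Step 3: length = 120
Step 4: length = 272


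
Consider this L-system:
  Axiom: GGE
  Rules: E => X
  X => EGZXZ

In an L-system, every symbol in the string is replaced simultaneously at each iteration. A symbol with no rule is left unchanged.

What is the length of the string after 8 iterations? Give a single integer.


Step 0: length = 3
Step 1: length = 3
Step 2: length = 7
Step 3: length = 11
Step 4: length = 19
Step 5: length = 31
Step 6: length = 51
Step 7: length = 83
Step 8: length = 135

Answer: 135
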